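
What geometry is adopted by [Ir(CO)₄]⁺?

Carbonyl is neutral; balancing the +1 overall charge requires Ir(I).
Iridium is a group-9 element; Ir(I) is therefore d⁸.
Coordination number: 4.
A 5d d⁸ ion has a large crystal-field splitting; square planar leaves the high-energy d_{x²−y²} orbital empty and maximises CFSE.

square planar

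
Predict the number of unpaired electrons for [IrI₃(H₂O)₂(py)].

Each iodide is −1; water is neutral; pyridine is neutral; balancing the 0 overall charge requires Ir(III).
Group 9 minus oxidation state 3 gives a d⁶ configuration.
The spin state decides the count: a 5d ion has a large Δₒ and is invariably low-spin.
An octahedral low-spin d⁶ ion is t₂g⁶e_g⁰, giving 0 unpaired electrons.

0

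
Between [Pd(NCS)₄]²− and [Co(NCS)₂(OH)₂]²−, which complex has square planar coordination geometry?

For [Pd(NCS)₄]²−: Summing ligand charges against the −2 overall charge gives an oxidation state of +2 for palladium. Group 10 minus oxidation state 2 gives a d⁸ configuration. A 4d d⁸ ion has a large crystal-field splitting; square planar leaves the high-energy d_{x²−y²} orbital empty and maximises CFSE. → square planar.
For [Co(NCS)₂(OH)₂]²−: Summing ligand charges against the −2 overall charge gives an oxidation state of +2 for cobalt. Group 9 minus oxidation state 2 gives a d⁷ configuration. For a high-spin 3d d⁷ ion with weak-field ligands the small Δₜ gives little square-planar CFSE advantage, so four ligands adopt the sterically favoured tetrahedral geometry. → tetrahedral.

[Pd(NCS)₄]²−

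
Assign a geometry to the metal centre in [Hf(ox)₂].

tetrahedral

Summing ligand charges against the 0 overall charge gives an oxidation state of +4 for hafnium.
Hf sits in group 4, so the d-electron count is 4 − 4 = 0.
Counting donor atoms: 2×oxalate (bidentate) → 4 donors. Coordination number = 4.
A d⁰ ion has no crystal-field stabilisation preference between square planar and tetrahedral, so four ligands adopt the sterically favoured tetrahedral geometry.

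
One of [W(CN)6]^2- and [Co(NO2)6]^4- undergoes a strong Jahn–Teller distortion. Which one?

[Co(NO2)6]^4-

[W(CN)6]^2-: Ligand charges: each cyanide is −1. With an overall charge of −2 the tungsten centre must be in the +4 oxidation state. W sits in group 6, so the d-electron count is 6 − 4 = 2. The d² configuration leaves the e_g set evenly filled (or empty) — no strong Jahn–Teller driving force.
[Co(NO2)6]^4-: Summing ligand charges against the −4 overall charge gives an oxidation state of +2 for cobalt. Group 9 minus oxidation state 2 gives a d⁷ configuration. Nitro (N-bound nitrite) is a strong-field ligand (high in the spectrochemical series) for a first-row metal, so the complex is low-spin. The t₂g⁶e_g¹ (low-spin) configuration has an unevenly filled e_g set; the Jahn–Teller theorem predicts a tetragonal distortion (typically axial elongation) to lift the degeneracy.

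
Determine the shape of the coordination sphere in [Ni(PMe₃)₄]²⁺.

Trimethylphosphine is neutral; balancing the +2 overall charge requires Ni(II).
Ni sits in group 10, so the d-electron count is 10 − 2 = 8.
With 4 monodentate ligands the coordination number is 4.
Trimethylphosphine is a strong-field ligand (high in the spectrochemical series).
A 3d d⁸ ion with strong-field ligands gains enough CFSE to favour square planar over tetrahedral.

square planar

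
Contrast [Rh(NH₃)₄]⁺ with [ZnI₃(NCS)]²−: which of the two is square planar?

For [Rh(NH₃)₄]⁺: Ammonia is neutral; balancing the +1 overall charge requires Rh(I). Rh sits in group 9, so the d-electron count is 9 − 1 = 8. A 4d d⁸ ion has a large crystal-field splitting; square planar leaves the high-energy d_{x²−y²} orbital empty and maximises CFSE. → square planar.
For [ZnI₃(NCS)]²−: Each iodide is −1; each isothiocyanate is −1; balancing the −2 overall charge requires Zn(II). Group 12 minus oxidation state 2 gives a d¹⁰ configuration. A d¹⁰ ion has no crystal-field stabilisation preference between square planar and tetrahedral, so four ligands adopt the sterically favoured tetrahedral geometry. → tetrahedral.

[Rh(NH₃)₄]⁺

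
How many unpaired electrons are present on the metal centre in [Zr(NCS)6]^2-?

0

Summing ligand charges against the −2 overall charge gives an oxidation state of +4 for zirconium.
Zr sits in group 4, so the d-electron count is 4 − 4 = 0.
In an octahedral field the d⁰ configuration is t₂g⁰e_g⁰, giving 0 unpaired electrons.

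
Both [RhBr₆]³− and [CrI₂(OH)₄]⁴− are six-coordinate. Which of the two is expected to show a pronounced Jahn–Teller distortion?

[RhBr₆]³−: Ligand charges: each bromide is −1. With an overall charge of −3 the rhodium centre must be in the +3 oxidation state. Rhodium is a group-9 element; Rh(III) is therefore d⁶. A 4d ion has a large Δₒ and is invariably low-spin. The d⁶ configuration leaves the e_g set evenly filled (or empty) — no strong Jahn–Teller driving force.
[CrI₂(OH)₄]⁴−: Summing ligand charges against the −4 overall charge gives an oxidation state of +2 for chromium. Cr sits in group 6, so the d-electron count is 6 − 2 = 4. Hydroxide and iodide are weak-field ligands for a first-row metal, so the complex is high-spin. The t₂g³e_g¹ (high-spin) configuration has an unevenly filled e_g set; the Jahn–Teller theorem predicts a tetragonal distortion (typically axial elongation) to lift the degeneracy.

[CrI₂(OH)₄]⁴−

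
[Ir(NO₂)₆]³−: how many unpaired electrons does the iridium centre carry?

0

Ligand charges: each nitro (N-bound nitrite) is −1. With an overall charge of −3 the iridium centre must be in the +3 oxidation state.
Ir sits in group 9, so the d-electron count is 9 − 3 = 6.
The spin state decides the count: a 5d ion has a large Δₒ and is invariably low-spin.
An octahedral low-spin d⁶ ion is t₂g⁶e_g⁰, giving 0 unpaired electrons.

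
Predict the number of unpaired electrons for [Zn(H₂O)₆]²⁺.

Ligand charges: water is neutral. With an overall charge of +2 the zinc centre must be in the +2 oxidation state.
Zn sits in group 12, so the d-electron count is 12 − 2 = 10.
In an octahedral field the d¹⁰ configuration is t₂g⁶e_g⁴, giving 0 unpaired electrons.

0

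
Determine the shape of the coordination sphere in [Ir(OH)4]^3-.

square planar

Ligand charges: each hydroxide is −1. With an overall charge of −3 the iridium centre must be in the +1 oxidation state.
Iridium is a group-9 element; Ir(I) is therefore d⁸.
Coordination number: 4.
A 5d d⁸ ion has a large crystal-field splitting; square planar leaves the high-energy d_{x²−y²} orbital empty and maximises CFSE.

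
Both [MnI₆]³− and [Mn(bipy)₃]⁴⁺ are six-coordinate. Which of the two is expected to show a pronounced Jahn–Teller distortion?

[MnI₆]³−

[MnI₆]³−: Summing ligand charges against the −3 overall charge gives an oxidation state of +3 for manganese. Manganese is a group-7 element; Mn(III) is therefore d⁴. Iodide is a weak-field ligand for a first-row metal, so the complex is high-spin. The t₂g³e_g¹ (high-spin) configuration has an unevenly filled e_g set; the Jahn–Teller theorem predicts a tetragonal distortion (typically axial elongation) to lift the degeneracy.
[Mn(bipy)₃]⁴⁺: 2,2′-bipyridine is neutral; balancing the +4 overall charge requires Mn(IV). Group 7 minus oxidation state 4 gives a d³ configuration. The d³ configuration leaves the e_g set evenly filled (or empty) — no strong Jahn–Teller driving force.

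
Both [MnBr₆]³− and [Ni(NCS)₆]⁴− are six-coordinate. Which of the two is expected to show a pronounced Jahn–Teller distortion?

[MnBr₆]³−

[MnBr₆]³−: Each bromide is −1; balancing the −3 overall charge requires Mn(III). Mn sits in group 7, so the d-electron count is 7 − 3 = 4. Bromide is a weak-field ligand for a first-row metal, so the complex is high-spin. The t₂g³e_g¹ (high-spin) configuration has an unevenly filled e_g set; the Jahn–Teller theorem predicts a tetragonal distortion (typically axial elongation) to lift the degeneracy.
[Ni(NCS)₆]⁴−: Ligand charges: each isothiocyanate is −1. With an overall charge of −4 the nickel centre must be in the +2 oxidation state. Ni sits in group 10, so the d-electron count is 10 − 2 = 8. The d⁸ configuration leaves the e_g set evenly filled (or empty) — no strong Jahn–Teller driving force.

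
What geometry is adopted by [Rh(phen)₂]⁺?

Summing ligand charges against the +1 overall charge gives an oxidation state of +1 for rhodium.
Rh sits in group 9, so the d-electron count is 9 − 1 = 8.
Counting donor atoms: 2×1,10-phenanthroline (bidentate) → 4 donors. Coordination number = 4.
A 4d d⁸ ion has a large crystal-field splitting; square planar leaves the high-energy d_{x²−y²} orbital empty and maximises CFSE.

square planar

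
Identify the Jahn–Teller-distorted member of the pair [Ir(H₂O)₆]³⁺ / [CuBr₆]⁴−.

[CuBr₆]⁴−

[Ir(H₂O)₆]³⁺: Summing ligand charges against the +3 overall charge gives an oxidation state of +3 for iridium. Iridium is a group-9 element; Ir(III) is therefore d⁶. A 5d ion has a large Δₒ and is invariably low-spin. The d⁶ configuration leaves the e_g set evenly filled (or empty) — no strong Jahn–Teller driving force.
[CuBr₆]⁴−: Ligand charges: each bromide is −1. With an overall charge of −4 the copper centre must be in the +2 oxidation state. Copper is a group-11 element; Cu(II) is therefore d⁹. The t₂g⁶e_g³ configuration has an unevenly filled e_g set; the Jahn–Teller theorem predicts a tetragonal distortion (typically axial elongation) to lift the degeneracy.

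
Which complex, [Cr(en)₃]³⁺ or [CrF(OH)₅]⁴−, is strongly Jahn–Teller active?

[CrF(OH)₅]⁴−

[Cr(en)₃]³⁺: Ligand charges: ethylenediamine is neutral. With an overall charge of +3 the chromium centre must be in the +3 oxidation state. Chromium is a group-6 element; Cr(III) is therefore d³. The d³ configuration leaves the e_g set evenly filled (or empty) — no strong Jahn–Teller driving force.
[CrF(OH)₅]⁴−: Ligand charges: each fluoride is −1; each hydroxide is −1. With an overall charge of −4 the chromium centre must be in the +2 oxidation state. Group 6 minus oxidation state 2 gives a d⁴ configuration. Fluoride and hydroxide are weak-field ligands for a first-row metal, so the complex is high-spin. The t₂g³e_g¹ (high-spin) configuration has an unevenly filled e_g set; the Jahn–Teller theorem predicts a tetragonal distortion (typically axial elongation) to lift the degeneracy.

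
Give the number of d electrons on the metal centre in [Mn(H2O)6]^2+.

Ligand charges: water is neutral. With an overall charge of +2 the manganese centre must be in the +2 oxidation state.
Manganese is a group-7 element; Mn(II) is therefore d⁵.

d⁵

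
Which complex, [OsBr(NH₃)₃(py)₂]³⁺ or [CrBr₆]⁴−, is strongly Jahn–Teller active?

[CrBr₆]⁴−

[OsBr(NH₃)₃(py)₂]³⁺: Each bromide is −1; ammonia is neutral; pyridine is neutral; balancing the +3 overall charge requires Os(IV). Osmium is a group-8 element; Os(IV) is therefore d⁴. A 5d ion has a large Δₒ and is invariably low-spin. The d⁴ configuration leaves the e_g set evenly filled (or empty) — no strong Jahn–Teller driving force.
[CrBr₆]⁴−: Summing ligand charges against the −4 overall charge gives an oxidation state of +2 for chromium. Cr sits in group 6, so the d-electron count is 6 − 2 = 4. Bromide is a weak-field ligand for a first-row metal, so the complex is high-spin. The t₂g³e_g¹ (high-spin) configuration has an unevenly filled e_g set; the Jahn–Teller theorem predicts a tetragonal distortion (typically axial elongation) to lift the degeneracy.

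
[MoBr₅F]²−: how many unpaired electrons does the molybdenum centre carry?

Summing ligand charges against the −2 overall charge gives an oxidation state of +4 for molybdenum.
Mo sits in group 6, so the d-electron count is 6 − 4 = 2.
In an octahedral field the d² configuration is t₂g²e_g⁰ (only one arrangement possible), giving 2 unpaired electrons.

2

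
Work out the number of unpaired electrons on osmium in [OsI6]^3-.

1 unpaired electron

Summing ligand charges against the −3 overall charge gives an oxidation state of +3 for osmium.
Osmium is a group-8 element; Os(III) is therefore d⁵.
The spin state decides the count: a 5d ion has a large Δₒ and is invariably low-spin.
An octahedral low-spin d⁵ ion is t₂g⁵e_g⁰, giving 1 unpaired electron.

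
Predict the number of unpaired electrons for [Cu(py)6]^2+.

1

Ligand charges: pyridine is neutral. With an overall charge of +2 the copper centre must be in the +2 oxidation state.
Group 11 minus oxidation state 2 gives a d⁹ configuration.
In an octahedral field the d⁹ configuration is t₂g⁶e_g³ (only one arrangement possible), giving 1 unpaired electron.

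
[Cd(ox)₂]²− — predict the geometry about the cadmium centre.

Each oxalate is −2; balancing the −2 overall charge requires Cd(II).
Group 12 minus oxidation state 2 gives a d¹⁰ configuration.
Counting donor atoms: 2×oxalate (bidentate) → 4 donors. Coordination number = 4.
A d¹⁰ ion has no crystal-field stabilisation preference between square planar and tetrahedral, so four ligands adopt the sterically favoured tetrahedral geometry.

tetrahedral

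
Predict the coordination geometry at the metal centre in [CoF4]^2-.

tetrahedral

Summing ligand charges against the −2 overall charge gives an oxidation state of +2 for cobalt.
Group 9 minus oxidation state 2 gives a d⁷ configuration.
Coordination number: 4.
Fluoride is a weak-field ligand.
For a high-spin 3d d⁷ ion with weak-field ligands the small Δₜ gives little square-planar CFSE advantage, so four ligands adopt the sterically favoured tetrahedral geometry.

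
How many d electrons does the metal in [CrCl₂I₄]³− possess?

Summing ligand charges against the −3 overall charge gives an oxidation state of +3 for chromium.
Chromium is a group-6 element; Cr(III) is therefore d³.

d3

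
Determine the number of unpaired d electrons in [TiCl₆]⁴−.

2 unpaired electrons

Summing ligand charges against the −4 overall charge gives an oxidation state of +2 for titanium.
Ti sits in group 4, so the d-electron count is 4 − 2 = 2.
In an octahedral field the d² configuration is t₂g²e_g⁰ (only one arrangement possible), giving 2 unpaired electrons.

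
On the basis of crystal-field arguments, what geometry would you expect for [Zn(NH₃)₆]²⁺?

octahedral

Ammonia is neutral; balancing the +2 overall charge requires Zn(II).
Zn sits in group 12, so the d-electron count is 12 − 2 = 10.
Coordination number: 6.
Six donors around a single metal centre give an octahedral coordination sphere.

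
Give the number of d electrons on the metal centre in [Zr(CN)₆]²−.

d0

Each cyanide is −1; balancing the −2 overall charge requires Zr(IV).
Zirconium is a group-4 element; Zr(IV) is therefore d⁰.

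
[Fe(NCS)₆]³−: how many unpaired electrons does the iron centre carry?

Summing ligand charges against the −3 overall charge gives an oxidation state of +3 for iron.
Fe sits in group 8, so the d-electron count is 8 − 3 = 5.
The spin state decides the count: Isothiocyanate is a weak-field ligand for a first-row metal, so the complex is high-spin.
An octahedral high-spin d⁵ ion is t₂g³e_g², giving 5 unpaired electrons.

5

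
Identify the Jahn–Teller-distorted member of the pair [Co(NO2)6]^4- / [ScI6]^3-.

[Co(NO2)6]^4-

[Co(NO2)6]^4-: Each nitro (N-bound nitrite) is −1; balancing the −4 overall charge requires Co(II). Co sits in group 9, so the d-electron count is 9 − 2 = 7. Nitro (N-bound nitrite) is a strong-field ligand (high in the spectrochemical series) for a first-row metal, so the complex is low-spin. The t₂g⁶e_g¹ (low-spin) configuration has an unevenly filled e_g set; the Jahn–Teller theorem predicts a tetragonal distortion (typically axial elongation) to lift the degeneracy.
[ScI6]^3-: Ligand charges: each iodide is −1. With an overall charge of −3 the scandium centre must be in the +3 oxidation state. Scandium is a group-3 element; Sc(III) is therefore d⁰. The d⁰ configuration leaves the e_g set evenly filled (or empty) — no strong Jahn–Teller driving force.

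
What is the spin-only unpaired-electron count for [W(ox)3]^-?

Summing ligand charges against the −1 overall charge gives an oxidation state of +5 for tungsten.
W sits in group 6, so the d-electron count is 6 − 5 = 1.
Counting donor atoms: 3×oxalate (bidentate) → 6 donors. Coordination number = 6.
In an octahedral field the d¹ configuration is t₂g¹e_g⁰ (only one arrangement possible), giving 1 unpaired electron.

1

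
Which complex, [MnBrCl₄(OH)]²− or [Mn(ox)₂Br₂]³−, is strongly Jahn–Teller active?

[Mn(ox)₂Br₂]³−

[MnBrCl₄(OH)]²−: Summing ligand charges against the −2 overall charge gives an oxidation state of +4 for manganese. Mn sits in group 7, so the d-electron count is 7 − 4 = 3. The d³ configuration leaves the e_g set evenly filled (or empty) — no strong Jahn–Teller driving force.
[Mn(ox)₂Br₂]³−: Ligand charges: each oxalate is −2; each bromide is −1. With an overall charge of −3 the manganese centre must be in the +3 oxidation state. Manganese is a group-7 element; Mn(III) is therefore d⁴. Bromide and oxalate are weak-field ligands for a first-row metal, so the complex is high-spin. The t₂g³e_g¹ (high-spin) configuration has an unevenly filled e_g set; the Jahn–Teller theorem predicts a tetragonal distortion (typically axial elongation) to lift the degeneracy.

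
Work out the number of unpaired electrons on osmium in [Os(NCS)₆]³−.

1 unpaired electron

Summing ligand charges against the −3 overall charge gives an oxidation state of +3 for osmium.
Group 8 minus oxidation state 3 gives a d⁵ configuration.
The spin state decides the count: a 5d ion has a large Δₒ and is invariably low-spin.
An octahedral low-spin d⁵ ion is t₂g⁵e_g⁰, giving 1 unpaired electron.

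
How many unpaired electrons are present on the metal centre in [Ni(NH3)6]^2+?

Ligand charges: ammonia is neutral. With an overall charge of +2 the nickel centre must be in the +2 oxidation state.
Nickel is a group-10 element; Ni(II) is therefore d⁸.
In an octahedral field the d⁸ configuration is t₂g⁶e_g² (only one arrangement possible), giving 2 unpaired electrons.

2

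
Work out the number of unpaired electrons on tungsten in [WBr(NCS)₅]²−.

2 unpaired electrons

Ligand charges: each bromide is −1; each isothiocyanate is −1. With an overall charge of −2 the tungsten centre must be in the +4 oxidation state.
W sits in group 6, so the d-electron count is 6 − 4 = 2.
In an octahedral field the d² configuration is t₂g²e_g⁰ (only one arrangement possible), giving 2 unpaired electrons.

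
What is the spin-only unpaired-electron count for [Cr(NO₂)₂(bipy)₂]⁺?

Each nitro (N-bound nitrite) is −1; 2,2′-bipyridine is neutral; balancing the +1 overall charge requires Cr(III).
Cr sits in group 6, so the d-electron count is 6 − 3 = 3.
Counting donor atoms: 2×nitro (N-bound nitrite) (monodentate) → 2 donors; 2×2,2′-bipyridine (bidentate) → 4 donors. Coordination number = 6.
In an octahedral field the d³ configuration is t₂g³e_g⁰ (only one arrangement possible), giving 3 unpaired electrons.

3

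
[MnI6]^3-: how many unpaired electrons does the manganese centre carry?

4

Summing ligand charges against the −3 overall charge gives an oxidation state of +3 for manganese.
Manganese is a group-7 element; Mn(III) is therefore d⁴.
The spin state decides the count: Iodide is a weak-field ligand for a first-row metal, so the complex is high-spin.
An octahedral high-spin d⁴ ion is t₂g³e_g¹, giving 4 unpaired electrons.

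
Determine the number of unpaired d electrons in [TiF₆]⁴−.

Ligand charges: each fluoride is −1. With an overall charge of −4 the titanium centre must be in the +2 oxidation state.
Titanium is a group-4 element; Ti(II) is therefore d².
In an octahedral field the d² configuration is t₂g²e_g⁰ (only one arrangement possible), giving 2 unpaired electrons.

2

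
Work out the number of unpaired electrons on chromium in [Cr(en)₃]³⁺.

Summing ligand charges against the +3 overall charge gives an oxidation state of +3 for chromium.
Group 6 minus oxidation state 3 gives a d³ configuration.
Counting donor atoms: 3×ethylenediamine (bidentate) → 6 donors. Coordination number = 6.
In an octahedral field the d³ configuration is t₂g³e_g⁰ (only one arrangement possible), giving 3 unpaired electrons.

3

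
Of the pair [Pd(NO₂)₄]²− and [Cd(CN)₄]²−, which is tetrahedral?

[Cd(CN)₄]²−

For [Pd(NO₂)₄]²−: Each nitro (N-bound nitrite) is −1; balancing the −2 overall charge requires Pd(II). Group 10 minus oxidation state 2 gives a d⁸ configuration. A 4d d⁸ ion has a large crystal-field splitting; square planar leaves the high-energy d_{x²−y²} orbital empty and maximises CFSE. → square planar.
For [Cd(CN)₄]²−: Each cyanide is −1; balancing the −2 overall charge requires Cd(II). Group 12 minus oxidation state 2 gives a d¹⁰ configuration. A d¹⁰ ion has no crystal-field stabilisation preference between square planar and tetrahedral, so four ligands adopt the sterically favoured tetrahedral geometry. → tetrahedral.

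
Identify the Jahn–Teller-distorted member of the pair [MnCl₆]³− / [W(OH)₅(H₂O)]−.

[MnCl₆]³−

[MnCl₆]³−: Summing ligand charges against the −3 overall charge gives an oxidation state of +3 for manganese. Mn sits in group 7, so the d-electron count is 7 − 3 = 4. Chloride is a weak-field ligand for a first-row metal, so the complex is high-spin. The t₂g³e_g¹ (high-spin) configuration has an unevenly filled e_g set; the Jahn–Teller theorem predicts a tetragonal distortion (typically axial elongation) to lift the degeneracy.
[W(OH)₅(H₂O)]−: Ligand charges: each hydroxide is −1; water is neutral. With an overall charge of −1 the tungsten centre must be in the +4 oxidation state. W sits in group 6, so the d-electron count is 6 − 4 = 2. The d² configuration leaves the e_g set evenly filled (or empty) — no strong Jahn–Teller driving force.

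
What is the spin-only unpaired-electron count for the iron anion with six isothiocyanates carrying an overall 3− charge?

5

Summing ligand charges against the −3 overall charge gives an oxidation state of +3 for iron.
Iron is a group-8 element; Fe(III) is therefore d⁵.
The spin state decides the count: Isothiocyanate is a weak-field ligand for a first-row metal, so the complex is high-spin.
An octahedral high-spin d⁵ ion is t₂g³e_g², giving 5 unpaired electrons.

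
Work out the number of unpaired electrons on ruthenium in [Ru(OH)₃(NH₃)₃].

Summing ligand charges against the 0 overall charge gives an oxidation state of +3 for ruthenium.
Group 8 minus oxidation state 3 gives a d⁵ configuration.
The spin state decides the count: a 4d ion has a large Δₒ and is invariably low-spin.
An octahedral low-spin d⁵ ion is t₂g⁵e_g⁰, giving 1 unpaired electron.

1 unpaired electron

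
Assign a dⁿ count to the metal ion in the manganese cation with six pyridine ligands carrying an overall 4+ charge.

Summing ligand charges against the +4 overall charge gives an oxidation state of +4 for manganese.
Mn sits in group 7, so the d-electron count is 7 − 4 = 3.

d3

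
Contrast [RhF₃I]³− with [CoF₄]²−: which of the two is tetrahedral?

[CoF₄]²−

For [RhF₃I]³−: Summing ligand charges against the −3 overall charge gives an oxidation state of +1 for rhodium. Rh sits in group 9, so the d-electron count is 9 − 1 = 8. A 4d d⁸ ion has a large crystal-field splitting; square planar leaves the high-energy d_{x²−y²} orbital empty and maximises CFSE. → square planar.
For [CoF₄]²−: Summing ligand charges against the −2 overall charge gives an oxidation state of +2 for cobalt. Group 9 minus oxidation state 2 gives a d⁷ configuration. For a high-spin 3d d⁷ ion with weak-field ligands the small Δₜ gives little square-planar CFSE advantage, so four ligands adopt the sterically favoured tetrahedral geometry. → tetrahedral.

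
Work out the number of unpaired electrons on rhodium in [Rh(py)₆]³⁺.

0 unpaired electrons

Pyridine is neutral; balancing the +3 overall charge requires Rh(III).
Rhodium is a group-9 element; Rh(III) is therefore d⁶.
The spin state decides the count: a 4d ion has a large Δₒ and is invariably low-spin.
An octahedral low-spin d⁶ ion is t₂g⁶e_g⁰, giving 0 unpaired electrons.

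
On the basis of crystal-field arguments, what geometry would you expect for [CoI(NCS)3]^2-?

tetrahedral

Each iodide is −1; each isothiocyanate is −1; balancing the −2 overall charge requires Co(II).
Co sits in group 9, so the d-electron count is 9 − 2 = 7.
Coordination number: 4.
Iodide and isothiocyanate are weak-field ligands.
For a high-spin 3d d⁷ ion with weak-field ligands the small Δₜ gives little square-planar CFSE advantage, so four ligands adopt the sterically favoured tetrahedral geometry.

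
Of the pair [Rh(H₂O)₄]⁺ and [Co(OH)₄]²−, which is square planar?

[Rh(H₂O)₄]⁺

For [Rh(H₂O)₄]⁺: Ligand charges: water is neutral. With an overall charge of +1 the rhodium centre must be in the +1 oxidation state. Group 9 minus oxidation state 1 gives a d⁸ configuration. A 4d d⁸ ion has a large crystal-field splitting; square planar leaves the high-energy d_{x²−y²} orbital empty and maximises CFSE. → square planar.
For [Co(OH)₄]²−: Ligand charges: each hydroxide is −1. With an overall charge of −2 the cobalt centre must be in the +2 oxidation state. Group 9 minus oxidation state 2 gives a d⁷ configuration. For a high-spin 3d d⁷ ion with weak-field ligands the small Δₜ gives little square-planar CFSE advantage, so four ligands adopt the sterically favoured tetrahedral geometry. → tetrahedral.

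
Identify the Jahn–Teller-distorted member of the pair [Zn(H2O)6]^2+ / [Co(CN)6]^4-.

[Co(CN)6]^4-

[Zn(H2O)6]^2+: Water is neutral; balancing the +2 overall charge requires Zn(II). Zn sits in group 12, so the d-electron count is 12 − 2 = 10. The d¹⁰ configuration leaves the e_g set evenly filled (or empty) — no strong Jahn–Teller driving force.
[Co(CN)6]^4-: Each cyanide is −1; balancing the −4 overall charge requires Co(II). Co sits in group 9, so the d-electron count is 9 − 2 = 7. Cyanide is a strong-field ligand (high in the spectrochemical series) for a first-row metal, so the complex is low-spin. The t₂g⁶e_g¹ (low-spin) configuration has an unevenly filled e_g set; the Jahn–Teller theorem predicts a tetragonal distortion (typically axial elongation) to lift the degeneracy.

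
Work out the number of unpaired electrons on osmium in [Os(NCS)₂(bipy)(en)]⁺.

1 unpaired electron

Ligand charges: each isothiocyanate is −1; 2,2′-bipyridine is neutral; ethylenediamine is neutral. With an overall charge of +1 the osmium centre must be in the +3 oxidation state.
Osmium is a group-8 element; Os(III) is therefore d⁵.
Counting donor atoms: 2×isothiocyanate (monodentate) → 2 donors; 1×2,2′-bipyridine (bidentate) → 2 donors; 1×ethylenediamine (bidentate) → 2 donors. Coordination number = 6.
The spin state decides the count: a 5d ion has a large Δₒ and is invariably low-spin.
An octahedral low-spin d⁵ ion is t₂g⁵e_g⁰, giving 1 unpaired electron.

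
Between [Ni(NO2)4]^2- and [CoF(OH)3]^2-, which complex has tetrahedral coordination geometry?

For [Ni(NO2)4]^2-: Ligand charges: each nitro (N-bound nitrite) is −1. With an overall charge of −2 the nickel centre must be in the +2 oxidation state. Nickel is a group-10 element; Ni(II) is therefore d⁸. Nitro (N-bound nitrite) is a strong-field ligand (high in the spectrochemical series). A 3d d⁸ ion with strong-field ligands gains enough CFSE to favour square planar over tetrahedral. → square planar.
For [CoF(OH)3]^2-: Summing ligand charges against the −2 overall charge gives an oxidation state of +2 for cobalt. Group 9 minus oxidation state 2 gives a d⁷ configuration. For a high-spin 3d d⁷ ion with weak-field ligands the small Δₜ gives little square-planar CFSE advantage, so four ligands adopt the sterically favoured tetrahedral geometry. → tetrahedral.

[CoF(OH)3]^2-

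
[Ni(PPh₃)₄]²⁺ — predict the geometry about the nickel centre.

square planar

Ligand charges: triphenylphosphine is neutral. With an overall charge of +2 the nickel centre must be in the +2 oxidation state.
Group 10 minus oxidation state 2 gives a d⁸ configuration.
With 4 monodentate ligands the coordination number is 4.
Triphenylphosphine is a strong-field ligand (high in the spectrochemical series).
A 3d d⁸ ion with strong-field ligands gains enough CFSE to favour square planar over tetrahedral.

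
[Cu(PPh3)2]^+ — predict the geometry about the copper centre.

linear

Ligand charges: triphenylphosphine is neutral. With an overall charge of +1 the copper centre must be in the +1 oxidation state.
Group 11 minus oxidation state 1 gives a d¹⁰ configuration.
Coordination number: 2.
A d¹⁰ ion with only two ligands adopts a linear arrangement (sp hybridisation; no CFSE preference).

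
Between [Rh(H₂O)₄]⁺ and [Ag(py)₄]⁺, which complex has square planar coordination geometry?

For [Rh(H₂O)₄]⁺: Ligand charges: water is neutral. With an overall charge of +1 the rhodium centre must be in the +1 oxidation state. Group 9 minus oxidation state 1 gives a d⁸ configuration. A 4d d⁸ ion has a large crystal-field splitting; square planar leaves the high-energy d_{x²−y²} orbital empty and maximises CFSE. → square planar.
For [Ag(py)₄]⁺: Summing ligand charges against the +1 overall charge gives an oxidation state of +1 for silver. Silver is a group-11 element; Ag(I) is therefore d¹⁰. A d¹⁰ ion has no crystal-field stabilisation preference between square planar and tetrahedral, so four ligands adopt the sterically favoured tetrahedral geometry. → tetrahedral.

[Rh(H₂O)₄]⁺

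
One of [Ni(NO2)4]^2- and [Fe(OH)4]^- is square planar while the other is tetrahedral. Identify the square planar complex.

For [Ni(NO2)4]^2-: Summing ligand charges against the −2 overall charge gives an oxidation state of +2 for nickel. Nickel is a group-10 element; Ni(II) is therefore d⁸. Nitro (N-bound nitrite) is a strong-field ligand (high in the spectrochemical series). A 3d d⁸ ion with strong-field ligands gains enough CFSE to favour square planar over tetrahedral. → square planar.
For [Fe(OH)4]^-: Each hydroxide is −1; balancing the −1 overall charge requires Fe(III). Iron is a group-8 element; Fe(III) is therefore d⁵. A high-spin d⁵ ion has zero CFSE in either geometry, so four ligands adopt the sterically favoured tetrahedral geometry. → tetrahedral.

[Ni(NO2)4]^2-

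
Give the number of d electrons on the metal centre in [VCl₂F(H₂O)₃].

d²

Ligand charges: each chloride is −1; each fluoride is −1; water is neutral. With an overall charge of 0 the vanadium centre must be in the +3 oxidation state.
V sits in group 5, so the d-electron count is 5 − 3 = 2.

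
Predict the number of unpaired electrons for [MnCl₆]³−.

Each chloride is −1; balancing the −3 overall charge requires Mn(III).
Manganese is a group-7 element; Mn(III) is therefore d⁴.
The spin state decides the count: Chloride is a weak-field ligand for a first-row metal, so the complex is high-spin.
An octahedral high-spin d⁴ ion is t₂g³e_g¹, giving 4 unpaired electrons.

4 unpaired electrons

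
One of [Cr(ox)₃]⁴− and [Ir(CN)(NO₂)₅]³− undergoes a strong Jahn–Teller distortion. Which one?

[Cr(ox)₃]⁴−: Each oxalate is −2; balancing the −4 overall charge requires Cr(II). Chromium is a group-6 element; Cr(II) is therefore d⁴. Oxalate is a weak-field ligand for a first-row metal, so the complex is high-spin. The t₂g³e_g¹ (high-spin) configuration has an unevenly filled e_g set; the Jahn–Teller theorem predicts a tetragonal distortion (typically axial elongation) to lift the degeneracy.
[Ir(CN)(NO₂)₅]³−: Summing ligand charges against the −3 overall charge gives an oxidation state of +3 for iridium. Group 9 minus oxidation state 3 gives a d⁶ configuration. A 5d ion has a large Δₒ and is invariably low-spin. The d⁶ configuration leaves the e_g set evenly filled (or empty) — no strong Jahn–Teller driving force.

[Cr(ox)₃]⁴−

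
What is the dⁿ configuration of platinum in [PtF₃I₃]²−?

d6

Ligand charges: each fluoride is −1; each iodide is −1. With an overall charge of −2 the platinum centre must be in the +4 oxidation state.
Group 10 minus oxidation state 4 gives a d⁶ configuration.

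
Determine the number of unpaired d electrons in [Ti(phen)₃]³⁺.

1

Ligand charges: 1,10-phenanthroline is neutral. With an overall charge of +3 the titanium centre must be in the +3 oxidation state.
Titanium is a group-4 element; Ti(III) is therefore d¹.
Counting donor atoms: 3×1,10-phenanthroline (bidentate) → 6 donors. Coordination number = 6.
In an octahedral field the d¹ configuration is t₂g¹e_g⁰ (only one arrangement possible), giving 1 unpaired electron.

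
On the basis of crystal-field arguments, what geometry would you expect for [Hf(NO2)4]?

Each nitro (N-bound nitrite) is −1; balancing the 0 overall charge requires Hf(IV).
Hafnium is a group-4 element; Hf(IV) is therefore d⁰.
With 4 monodentate ligands the coordination number is 4.
A d⁰ ion has no crystal-field stabilisation preference between square planar and tetrahedral, so four ligands adopt the sterically favoured tetrahedral geometry.

tetrahedral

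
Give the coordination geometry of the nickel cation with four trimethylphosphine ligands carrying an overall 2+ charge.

Trimethylphosphine is neutral; balancing the +2 overall charge requires Ni(II).
Group 10 minus oxidation state 2 gives a d⁸ configuration.
Coordination number: 4.
Trimethylphosphine is a strong-field ligand (high in the spectrochemical series).
A 3d d⁸ ion with strong-field ligands gains enough CFSE to favour square planar over tetrahedral.

square planar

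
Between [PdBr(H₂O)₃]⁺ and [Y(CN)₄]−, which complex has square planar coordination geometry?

For [PdBr(H₂O)₃]⁺: Summing ligand charges against the +1 overall charge gives an oxidation state of +2 for palladium. Palladium is a group-10 element; Pd(II) is therefore d⁸. A 4d d⁸ ion has a large crystal-field splitting; square planar leaves the high-energy d_{x²−y²} orbital empty and maximises CFSE. → square planar.
For [Y(CN)₄]−: Summing ligand charges against the −1 overall charge gives an oxidation state of +3 for yttrium. Group 3 minus oxidation state 3 gives a d⁰ configuration. A d⁰ ion has no crystal-field stabilisation preference between square planar and tetrahedral, so four ligands adopt the sterically favoured tetrahedral geometry. → tetrahedral.

[PdBr(H₂O)₃]⁺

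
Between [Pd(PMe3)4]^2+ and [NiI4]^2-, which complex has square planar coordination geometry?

[Pd(PMe3)4]^2+

For [Pd(PMe3)4]^2+: Trimethylphosphine is neutral; balancing the +2 overall charge requires Pd(II). Group 10 minus oxidation state 2 gives a d⁸ configuration. A 4d d⁸ ion has a large crystal-field splitting; square planar leaves the high-energy d_{x²−y²} orbital empty and maximises CFSE. → square planar.
For [NiI4]^2-: Each iodide is −1; balancing the −2 overall charge requires Ni(II). Group 10 minus oxidation state 2 gives a d⁸ configuration. Iodide is a weak-field ligand. With weak-field ligands the CFSE gain from square planar is small, so a 3d d⁸ ion takes the sterically preferred tetrahedral geometry. → tetrahedral.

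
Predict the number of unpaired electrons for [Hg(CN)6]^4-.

0

Each cyanide is −1; balancing the −4 overall charge requires Hg(II).
Mercury is a group-12 element; Hg(II) is therefore d¹⁰.
In an octahedral field the d¹⁰ configuration is t₂g⁶e_g⁴, giving 0 unpaired electrons.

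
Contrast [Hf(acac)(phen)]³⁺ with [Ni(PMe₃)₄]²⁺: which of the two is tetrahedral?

[Hf(acac)(phen)]³⁺

For [Hf(acac)(phen)]³⁺: Summing ligand charges against the +3 overall charge gives an oxidation state of +4 for hafnium. Group 4 minus oxidation state 4 gives a d⁰ configuration. A d⁰ ion has no crystal-field stabilisation preference between square planar and tetrahedral, so four ligands adopt the sterically favoured tetrahedral geometry. → tetrahedral.
For [Ni(PMe₃)₄]²⁺: Trimethylphosphine is neutral; balancing the +2 overall charge requires Ni(II). Ni sits in group 10, so the d-electron count is 10 − 2 = 8. Trimethylphosphine is a strong-field ligand (high in the spectrochemical series). A 3d d⁸ ion with strong-field ligands gains enough CFSE to favour square planar over tetrahedral. → square planar.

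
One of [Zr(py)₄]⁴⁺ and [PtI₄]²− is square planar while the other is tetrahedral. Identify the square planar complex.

[PtI₄]²−

For [Zr(py)₄]⁴⁺: Ligand charges: pyridine is neutral. With an overall charge of +4 the zirconium centre must be in the +4 oxidation state. Group 4 minus oxidation state 4 gives a d⁰ configuration. A d⁰ ion has no crystal-field stabilisation preference between square planar and tetrahedral, so four ligands adopt the sterically favoured tetrahedral geometry. → tetrahedral.
For [PtI₄]²−: Ligand charges: each iodide is −1. With an overall charge of −2 the platinum centre must be in the +2 oxidation state. Platinum is a group-10 element; Pt(II) is therefore d⁸. A 5d d⁸ ion has a large crystal-field splitting; square planar leaves the high-energy d_{x²−y²} orbital empty and maximises CFSE. → square planar.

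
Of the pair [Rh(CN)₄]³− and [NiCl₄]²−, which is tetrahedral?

[NiCl₄]²−

For [Rh(CN)₄]³−: Summing ligand charges against the −3 overall charge gives an oxidation state of +1 for rhodium. Rh sits in group 9, so the d-electron count is 9 − 1 = 8. A 4d d⁸ ion has a large crystal-field splitting; square planar leaves the high-energy d_{x²−y²} orbital empty and maximises CFSE. → square planar.
For [NiCl₄]²−: Summing ligand charges against the −2 overall charge gives an oxidation state of +2 for nickel. Ni sits in group 10, so the d-electron count is 10 − 2 = 8. Chloride is a weak-field ligand. With weak-field ligands the CFSE gain from square planar is small, so a 3d d⁸ ion takes the sterically preferred tetrahedral geometry. → tetrahedral.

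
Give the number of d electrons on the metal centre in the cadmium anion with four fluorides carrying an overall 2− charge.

d¹⁰

Ligand charges: each fluoride is −1. With an overall charge of −2 the cadmium centre must be in the +2 oxidation state.
Cd sits in group 12, so the d-electron count is 12 − 2 = 10.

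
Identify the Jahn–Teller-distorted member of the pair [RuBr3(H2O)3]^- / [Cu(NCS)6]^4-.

[Cu(NCS)6]^4-

[RuBr3(H2O)3]^-: Summing ligand charges against the −1 overall charge gives an oxidation state of +2 for ruthenium. Group 8 minus oxidation state 2 gives a d⁶ configuration. A 4d ion has a large Δₒ and is invariably low-spin. The d⁶ configuration leaves the e_g set evenly filled (or empty) — no strong Jahn–Teller driving force.
[Cu(NCS)6]^4-: Each isothiocyanate is −1; balancing the −4 overall charge requires Cu(II). Group 11 minus oxidation state 2 gives a d⁹ configuration. The t₂g⁶e_g³ configuration has an unevenly filled e_g set; the Jahn–Teller theorem predicts a tetragonal distortion (typically axial elongation) to lift the degeneracy.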